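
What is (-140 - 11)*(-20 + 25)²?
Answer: -3775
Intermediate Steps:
(-140 - 11)*(-20 + 25)² = -151*5² = -151*25 = -3775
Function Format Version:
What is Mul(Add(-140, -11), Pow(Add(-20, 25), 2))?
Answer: -3775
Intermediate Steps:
Mul(Add(-140, -11), Pow(Add(-20, 25), 2)) = Mul(-151, Pow(5, 2)) = Mul(-151, 25) = -3775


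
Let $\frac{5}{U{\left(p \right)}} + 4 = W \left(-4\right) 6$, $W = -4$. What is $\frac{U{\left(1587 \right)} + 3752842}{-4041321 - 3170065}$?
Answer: $- \frac{49323067}{94778216} \approx -0.5204$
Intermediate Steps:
$U{\left(p \right)} = \frac{5}{92}$ ($U{\left(p \right)} = \frac{5}{-4 + \left(-4\right) \left(-4\right) 6} = \frac{5}{-4 + 16 \cdot 6} = \frac{5}{-4 + 96} = \frac{5}{92}$)
$\frac{U{\left(1587 \right)} + 3752842}{-4041321 - 3170065} = \frac{\frac{5}{92} + 3752842}{-4041321 - 3170065} = \frac{345261469}{92 \left(-7211386\right)} = \frac{345261469}{92} \left(- \frac{1}{7211386}\right) = - \frac{49323067}{94778216}$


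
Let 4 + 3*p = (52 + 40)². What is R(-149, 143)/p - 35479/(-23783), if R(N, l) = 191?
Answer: 6152549/3945180 ≈ 1.5595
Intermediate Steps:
p = 2820 (p = -4/3 + (52 + 40)²/3 = -4/3 + (⅓)*92² = -4/3 + (⅓)*8464 = -4/3 + 8464/3 = 2820)
R(-149, 143)/p - 35479/(-23783) = 191/2820 - 35479/(-23783) = 191*(1/2820) - 35479*(-1/23783) = 191/2820 + 2087/1399 = 6152549/3945180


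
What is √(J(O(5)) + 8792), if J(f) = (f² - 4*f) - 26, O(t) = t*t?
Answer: √9291 ≈ 96.390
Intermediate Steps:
O(t) = t²
J(f) = -26 + f² - 4*f
√(J(O(5)) + 8792) = √((-26 + (5²)² - 4*5²) + 8792) = √((-26 + 25² - 4*25) + 8792) = √((-26 + 625 - 100) + 8792) = √(499 + 8792) = √9291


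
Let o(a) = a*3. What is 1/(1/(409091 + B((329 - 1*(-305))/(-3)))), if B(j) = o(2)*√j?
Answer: 409091 + 2*I*√1902 ≈ 4.0909e+5 + 87.224*I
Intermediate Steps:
o(a) = 3*a
B(j) = 6*√j (B(j) = (3*2)*√j = 6*√j)
1/(1/(409091 + B((329 - 1*(-305))/(-3)))) = 1/(1/(409091 + 6*√((329 - 1*(-305))/(-3)))) = 1/(1/(409091 + 6*√((329 + 305)*(-⅓)))) = 1/(1/(409091 + 6*√(634*(-⅓)))) = 1/(1/(409091 + 6*√(-634/3))) = 1/(1/(409091 + 6*(I*√1902/3))) = 1/(1/(409091 + 2*I*√1902)) = 409091 + 2*I*√1902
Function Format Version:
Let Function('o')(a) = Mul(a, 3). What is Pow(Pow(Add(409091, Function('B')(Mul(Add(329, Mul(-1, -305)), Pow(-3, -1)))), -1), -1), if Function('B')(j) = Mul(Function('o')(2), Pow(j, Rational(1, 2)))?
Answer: Add(409091, Mul(2, I, Pow(1902, Rational(1, 2)))) ≈ Add(4.0909e+5, Mul(87.224, I))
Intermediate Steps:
Function('o')(a) = Mul(3, a)
Function('B')(j) = Mul(6, Pow(j, Rational(1, 2))) (Function('B')(j) = Mul(Mul(3, 2), Pow(j, Rational(1, 2))) = Mul(6, Pow(j, Rational(1, 2))))
Pow(Pow(Add(409091, Function('B')(Mul(Add(329, Mul(-1, -305)), Pow(-3, -1)))), -1), -1) = Pow(Pow(Add(409091, Mul(6, Pow(Mul(Add(329, Mul(-1, -305)), Pow(-3, -1)), Rational(1, 2)))), -1), -1) = Pow(Pow(Add(409091, Mul(6, Pow(Mul(Add(329, 305), Rational(-1, 3)), Rational(1, 2)))), -1), -1) = Pow(Pow(Add(409091, Mul(6, Pow(Mul(634, Rational(-1, 3)), Rational(1, 2)))), -1), -1) = Pow(Pow(Add(409091, Mul(6, Pow(Rational(-634, 3), Rational(1, 2)))), -1), -1) = Pow(Pow(Add(409091, Mul(6, Mul(Rational(1, 3), I, Pow(1902, Rational(1, 2))))), -1), -1) = Pow(Pow(Add(409091, Mul(2, I, Pow(1902, Rational(1, 2)))), -1), -1) = Add(409091, Mul(2, I, Pow(1902, Rational(1, 2))))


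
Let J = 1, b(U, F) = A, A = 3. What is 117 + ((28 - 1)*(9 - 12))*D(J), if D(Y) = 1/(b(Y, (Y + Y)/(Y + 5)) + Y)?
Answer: 387/4 ≈ 96.750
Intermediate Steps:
b(U, F) = 3
D(Y) = 1/(3 + Y)
117 + ((28 - 1)*(9 - 12))*D(J) = 117 + ((28 - 1)*(9 - 12))/(3 + 1) = 117 + (27*(-3))/4 = 117 - 81*1/4 = 117 - 81/4 = 387/4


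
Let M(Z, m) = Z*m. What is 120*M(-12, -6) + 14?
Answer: 8654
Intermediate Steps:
120*M(-12, -6) + 14 = 120*(-12*(-6)) + 14 = 120*72 + 14 = 8640 + 14 = 8654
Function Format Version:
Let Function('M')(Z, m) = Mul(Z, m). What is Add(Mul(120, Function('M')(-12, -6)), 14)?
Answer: 8654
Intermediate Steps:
Add(Mul(120, Function('M')(-12, -6)), 14) = Add(Mul(120, Mul(-12, -6)), 14) = Add(Mul(120, 72), 14) = Add(8640, 14) = 8654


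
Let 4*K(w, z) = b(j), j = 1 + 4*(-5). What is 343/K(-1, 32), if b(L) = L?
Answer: -1372/19 ≈ -72.211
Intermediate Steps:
j = -19 (j = 1 - 20 = -19)
K(w, z) = -19/4 (K(w, z) = (¼)*(-19) = -19/4)
343/K(-1, 32) = 343/(-19/4) = 343*(-4/19) = -1372/19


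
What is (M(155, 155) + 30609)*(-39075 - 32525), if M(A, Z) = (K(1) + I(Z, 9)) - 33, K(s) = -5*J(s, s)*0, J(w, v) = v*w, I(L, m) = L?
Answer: -2200339600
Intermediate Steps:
K(s) = 0 (K(s) = -5*s*s*0 = -5*s²*0 = 0)
M(A, Z) = -33 + Z (M(A, Z) = (0 + Z) - 33 = Z - 33 = -33 + Z)
(M(155, 155) + 30609)*(-39075 - 32525) = ((-33 + 155) + 30609)*(-39075 - 32525) = (122 + 30609)*(-71600) = 30731*(-71600) = -2200339600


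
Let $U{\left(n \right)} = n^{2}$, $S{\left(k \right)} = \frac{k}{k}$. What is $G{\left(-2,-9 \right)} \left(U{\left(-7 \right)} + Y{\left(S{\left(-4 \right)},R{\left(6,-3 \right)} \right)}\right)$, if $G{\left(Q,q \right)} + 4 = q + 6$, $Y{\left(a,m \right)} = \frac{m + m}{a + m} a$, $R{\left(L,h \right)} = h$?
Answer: $-364$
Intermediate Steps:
$S{\left(k \right)} = 1$
$Y{\left(a,m \right)} = \frac{2 a m}{a + m}$ ($Y{\left(a,m \right)} = \frac{2 m}{a + m} a = \frac{2 a m}{a + m}$)
$G{\left(Q,q \right)} = 2 + q$ ($G{\left(Q,q \right)} = -4 + \left(q + 6\right) = -4 + \left(6 + q\right) = 2 + q$)
$G{\left(-2,-9 \right)} \left(U{\left(-7 \right)} + Y{\left(S{\left(-4 \right)},R{\left(6,-3 \right)} \right)}\right) = \left(2 - 9\right) \left(\left(-7\right)^{2} + 2 \cdot 1 \left(-3\right) \frac{1}{1 - 3}\right) = - 7 \left(49 + 2 \cdot 1 \left(-3\right) \frac{1}{-2}\right) = - 7 \left(49 + 2 \cdot 1 \left(-3\right) \left(- \frac{1}{2}\right)\right) = - 7 \left(49 + 3\right) = \left(-7\right) 52 = -364$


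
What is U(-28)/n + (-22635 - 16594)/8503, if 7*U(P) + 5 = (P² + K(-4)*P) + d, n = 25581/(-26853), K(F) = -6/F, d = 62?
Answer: -63153711828/507535567 ≈ -124.43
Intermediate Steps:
n = -8527/8951 (n = 25581*(-1/26853) = -8527/8951 ≈ -0.95263)
U(P) = 57/7 + P²/7 + 3*P/14 (U(P) = -5/7 + ((P² + (-6/(-4))*P) + 62)/7 = -5/7 + ((P² + (-6*(-¼))*P) + 62)/7 = -5/7 + ((P² + 3*P/2) + 62)/7 = -5/7 + (62 + P² + 3*P/2)/7 = -5/7 + (62/7 + P²/7 + 3*P/14) = 57/7 + P²/7 + 3*P/14)
U(-28)/n + (-22635 - 16594)/8503 = (57/7 + (⅐)*(-28)² + (3/14)*(-28))/(-8527/8951) + (-22635 - 16594)/8503 = (57/7 + (⅐)*784 - 6)*(-8951/8527) - 39229*1/8503 = (57/7 + 112 - 6)*(-8951/8527) - 39229/8503 = (799/7)*(-8951/8527) - 39229/8503 = -7151849/59689 - 39229/8503 = -63153711828/507535567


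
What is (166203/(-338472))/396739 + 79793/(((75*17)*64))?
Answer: 16535482806503/16909968353600 ≈ 0.97785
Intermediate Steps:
(166203/(-338472))/396739 + 79793/(((75*17)*64)) = (166203*(-1/338472))*(1/396739) + 79793/((1275*64)) = -18467/37608*1/396739 + 79793/81600 = -18467/14920560312 + 79793*(1/81600) = -18467/14920560312 + 79793/81600 = 16535482806503/16909968353600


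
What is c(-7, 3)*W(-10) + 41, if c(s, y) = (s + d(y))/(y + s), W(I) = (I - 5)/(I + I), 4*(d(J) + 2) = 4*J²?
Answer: 41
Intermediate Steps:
d(J) = -2 + J² (d(J) = -2 + (4*J²)/4 = -2 + J²)
W(I) = (-5 + I)/(2*I) (W(I) = (-5 + I)/((2*I)) = (-5 + I)*(1/(2*I)) = (-5 + I)/(2*I))
c(s, y) = (-2 + s + y²)/(s + y) (c(s, y) = (s + (-2 + y²))/(y + s) = (-2 + s + y²)/(s + y))
c(-7, 3)*W(-10) + 41 = ((-2 - 7 + 3²)/(-7 + 3))*((½)*(-5 - 10)/(-10)) + 41 = ((-2 - 7 + 9)/(-4))*((½)*(-⅒)*(-15)) + 41 = -¼*0*(¾) + 41 = 0*(¾) + 41 = 0 + 41 = 41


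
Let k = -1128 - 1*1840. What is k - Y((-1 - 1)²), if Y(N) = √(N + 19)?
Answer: -2968 - √23 ≈ -2972.8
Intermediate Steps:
Y(N) = √(19 + N)
k = -2968 (k = -1128 - 1840 = -2968)
k - Y((-1 - 1)²) = -2968 - √(19 + (-1 - 1)²) = -2968 - √(19 + (-2)²) = -2968 - √(19 + 4) = -2968 - √23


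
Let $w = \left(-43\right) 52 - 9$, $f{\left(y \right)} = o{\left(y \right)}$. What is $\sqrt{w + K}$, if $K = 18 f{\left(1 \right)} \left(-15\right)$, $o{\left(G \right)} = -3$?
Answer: $i \sqrt{1435} \approx 37.881 i$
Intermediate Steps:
$f{\left(y \right)} = -3$
$w = -2245$ ($w = -2236 - 9 = -2245$)
$K = 810$ ($K = 18 \left(-3\right) \left(-15\right) = \left(-54\right) \left(-15\right) = 810$)
$\sqrt{w + K} = \sqrt{-2245 + 810} = \sqrt{-1435} = i \sqrt{1435}$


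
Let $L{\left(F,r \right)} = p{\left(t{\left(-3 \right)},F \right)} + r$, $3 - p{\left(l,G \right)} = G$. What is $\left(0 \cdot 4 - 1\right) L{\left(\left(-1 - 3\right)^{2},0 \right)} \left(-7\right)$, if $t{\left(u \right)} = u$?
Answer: $-91$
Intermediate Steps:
$p{\left(l,G \right)} = 3 - G$
$L{\left(F,r \right)} = 3 + r - F$ ($L{\left(F,r \right)} = \left(3 - F\right) + r = 3 + r - F$)
$\left(0 \cdot 4 - 1\right) L{\left(\left(-1 - 3\right)^{2},0 \right)} \left(-7\right) = \left(0 \cdot 4 - 1\right) \left(3 + 0 - \left(-1 - 3\right)^{2}\right) \left(-7\right) = \left(0 - 1\right) \left(3 + 0 - \left(-4\right)^{2}\right) \left(-7\right) = - (3 + 0 - 16) \left(-7\right) = \left(-1\right) \left(-13\right) \left(-7\right) = 13 \left(-7\right) = -91$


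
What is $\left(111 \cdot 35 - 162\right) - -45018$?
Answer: $48741$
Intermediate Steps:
$\left(111 \cdot 35 - 162\right) - -45018 = \left(3885 - 162\right) + 45018 = 3723 + 45018 = 48741$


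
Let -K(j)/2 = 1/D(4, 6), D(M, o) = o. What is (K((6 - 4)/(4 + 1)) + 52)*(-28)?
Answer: -4340/3 ≈ -1446.7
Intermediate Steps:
K(j) = -1/3 (K(j) = -2/6 = -2*1/6 = -1/3)
(K((6 - 4)/(4 + 1)) + 52)*(-28) = (-1/3 + 52)*(-28) = (155/3)*(-28) = -4340/3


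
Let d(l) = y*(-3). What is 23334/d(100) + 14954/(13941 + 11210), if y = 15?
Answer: -195400168/377265 ≈ -517.94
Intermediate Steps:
d(l) = -45 (d(l) = 15*(-3) = -45)
23334/d(100) + 14954/(13941 + 11210) = 23334/(-45) + 14954/(13941 + 11210) = 23334*(-1/45) + 14954/25151 = -7778/15 + 14954*(1/25151) = -7778/15 + 14954/25151 = -195400168/377265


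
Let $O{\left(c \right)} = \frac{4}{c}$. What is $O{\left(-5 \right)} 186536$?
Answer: $- \frac{746144}{5} \approx -1.4923 \cdot 10^{5}$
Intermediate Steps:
$O{\left(-5 \right)} 186536 = \frac{4}{-5} \cdot 186536 = 4 \left(- \frac{1}{5}\right) 186536 = \left(- \frac{4}{5}\right) 186536 = - \frac{746144}{5}$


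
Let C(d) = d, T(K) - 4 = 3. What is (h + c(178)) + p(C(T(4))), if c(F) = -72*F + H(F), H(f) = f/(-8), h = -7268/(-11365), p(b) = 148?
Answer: -576869693/45460 ≈ -12690.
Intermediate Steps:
T(K) = 7 (T(K) = 4 + 3 = 7)
h = 7268/11365 (h = -7268*(-1/11365) = 7268/11365 ≈ 0.63951)
H(f) = -f/8 (H(f) = f*(-⅛) = -f/8)
c(F) = -577*F/8 (c(F) = -72*F - F/8 = -577*F/8)
(h + c(178)) + p(C(T(4))) = (7268/11365 - 577/8*178) + 148 = (7268/11365 - 51353/4) + 148 = -583597773/45460 + 148 = -576869693/45460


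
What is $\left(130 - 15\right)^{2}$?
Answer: $13225$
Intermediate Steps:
$\left(130 - 15\right)^{2} = 115^{2} = 13225$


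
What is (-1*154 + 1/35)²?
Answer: 29041321/1225 ≈ 23707.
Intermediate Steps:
(-1*154 + 1/35)² = (-154 + 1/35)² = (-5389/35)² = 29041321/1225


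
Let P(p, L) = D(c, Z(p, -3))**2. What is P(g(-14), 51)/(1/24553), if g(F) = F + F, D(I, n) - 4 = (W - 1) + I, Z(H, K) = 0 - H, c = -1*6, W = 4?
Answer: 24553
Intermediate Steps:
c = -6
Z(H, K) = -H
D(I, n) = 7 + I (D(I, n) = 4 + ((4 - 1) + I) = 4 + (3 + I) = 7 + I)
g(F) = 2*F
P(p, L) = 1 (P(p, L) = (7 - 6)**2 = 1**2 = 1)
P(g(-14), 51)/(1/24553) = 1/1/24553 = 1/(1/24553) = 1*24553 = 24553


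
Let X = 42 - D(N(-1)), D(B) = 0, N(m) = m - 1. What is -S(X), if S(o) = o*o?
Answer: -1764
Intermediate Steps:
N(m) = -1 + m
X = 42 (X = 42 - 1*0 = 42 + 0 = 42)
S(o) = o²
-S(X) = -1*42² = -1*1764 = -1764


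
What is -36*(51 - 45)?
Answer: -216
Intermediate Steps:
-36*(51 - 45) = -36*6 = -216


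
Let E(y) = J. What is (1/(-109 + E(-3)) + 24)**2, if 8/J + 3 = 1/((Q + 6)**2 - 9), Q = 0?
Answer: 718132804/1247689 ≈ 575.57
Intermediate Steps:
J = -27/10 (J = 8/(-3 + 1/((0 + 6)**2 - 9)) = 8/(-3 + 1/(6**2 - 9)) = 8/(-3 + 1/(36 - 9)) = 8/(-3 + 1/27) = 8/(-80/27) = 8*(-27/80) = -27/10 ≈ -2.7000)
E(y) = -27/10
(1/(-109 + E(-3)) + 24)**2 = (1/(-109 - 27/10) + 24)**2 = (1/(-1117/10) + 24)**2 = (-10/1117 + 24)**2 = (26798/1117)**2 = 718132804/1247689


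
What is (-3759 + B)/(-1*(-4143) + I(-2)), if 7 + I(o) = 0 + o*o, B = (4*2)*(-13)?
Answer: -3863/4140 ≈ -0.93309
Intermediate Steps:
B = -104 (B = 8*(-13) = -104)
I(o) = -7 + o**2 (I(o) = -7 + (0 + o*o) = -7 + (0 + o**2) = -7 + o**2)
(-3759 + B)/(-1*(-4143) + I(-2)) = (-3759 - 104)/(-1*(-4143) + (-7 + (-2)**2)) = -3863/(4143 + (-7 + 4)) = -3863/(4143 - 3) = -3863/4140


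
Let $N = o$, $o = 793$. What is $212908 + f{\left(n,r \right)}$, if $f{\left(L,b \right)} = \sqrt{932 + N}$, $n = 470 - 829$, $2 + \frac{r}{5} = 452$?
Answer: $212908 + 5 \sqrt{69} \approx 2.1295 \cdot 10^{5}$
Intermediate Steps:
$r = 2250$ ($r = -10 + 5 \cdot 452 = -10 + 2260 = 2250$)
$N = 793$
$n = -359$ ($n = 470 - 829 = -359$)
$f{\left(L,b \right)} = 5 \sqrt{69}$ ($f{\left(L,b \right)} = \sqrt{932 + 793} = \sqrt{1725} = 5 \sqrt{69}$)
$212908 + f{\left(n,r \right)} = 212908 + 5 \sqrt{69}$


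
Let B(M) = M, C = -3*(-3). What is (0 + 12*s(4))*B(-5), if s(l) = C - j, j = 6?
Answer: -180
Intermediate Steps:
C = 9
s(l) = 3 (s(l) = 9 - 1*6 = 9 - 6 = 3)
(0 + 12*s(4))*B(-5) = (0 + 12*3)*(-5) = (0 + 36)*(-5) = 36*(-5) = -180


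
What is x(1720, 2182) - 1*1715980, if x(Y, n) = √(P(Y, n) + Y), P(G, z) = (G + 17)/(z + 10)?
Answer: -1715980 + √516760849/548 ≈ -1.7159e+6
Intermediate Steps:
P(G, z) = (17 + G)/(10 + z)
x(Y, n) = √(Y + (17 + Y)/(10 + n)) (x(Y, n) = √((17 + Y)/(10 + n) + Y) = √(Y + (17 + Y)/(10 + n)))
x(1720, 2182) - 1*1715980 = √((17 + 1720 + 1720*(10 + 2182))/(10 + 2182)) - 1*1715980 = √((17 + 1720 + 1720*2192)/2192) - 1715980 = √((17 + 1720 + 3770240)/2192) - 1715980 = √((1/2192)*3771977) - 1715980 = √(3771977/2192) - 1715980 = √516760849/548 - 1715980 = -1715980 + √516760849/548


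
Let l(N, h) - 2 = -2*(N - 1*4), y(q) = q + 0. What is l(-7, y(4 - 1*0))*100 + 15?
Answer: 2415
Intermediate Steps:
y(q) = q
l(N, h) = 10 - 2*N (l(N, h) = 2 - 2*(N - 1*4) = 2 - 2*(N - 4) = 2 - 2*(-4 + N) = 2 + (8 - 2*N) = 10 - 2*N)
l(-7, y(4 - 1*0))*100 + 15 = (10 - 2*(-7))*100 + 15 = (10 + 14)*100 + 15 = 24*100 + 15 = 2400 + 15 = 2415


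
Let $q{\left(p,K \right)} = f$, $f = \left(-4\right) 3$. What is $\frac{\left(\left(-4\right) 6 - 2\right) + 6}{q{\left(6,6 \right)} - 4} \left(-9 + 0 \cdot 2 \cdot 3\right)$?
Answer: $- \frac{45}{4} \approx -11.25$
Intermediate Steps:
$f = -12$
$q{\left(p,K \right)} = -12$
$\frac{\left(\left(-4\right) 6 - 2\right) + 6}{q{\left(6,6 \right)} - 4} \left(-9 + 0 \cdot 2 \cdot 3\right) = \frac{\left(\left(-4\right) 6 - 2\right) + 6}{-12 - 4} \left(-9 + 0 \cdot 2 \cdot 3\right) = \frac{\left(-24 - 2\right) + 6}{-16} \left(-9 + 0 \cdot 3\right) = \left(-26 + 6\right) \left(- \frac{1}{16}\right) \left(-9 + 0\right) = \left(-20\right) \left(- \frac{1}{16}\right) \left(-9\right) = \frac{5}{4} \left(-9\right) = - \frac{45}{4}$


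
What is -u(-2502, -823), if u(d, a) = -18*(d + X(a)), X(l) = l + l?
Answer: -74664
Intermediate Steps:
X(l) = 2*l
u(d, a) = -36*a - 18*d (u(d, a) = -18*(d + 2*a) = -36*a - 18*d)
-u(-2502, -823) = -(-36*(-823) - 18*(-2502)) = -(29628 + 45036) = -1*74664 = -74664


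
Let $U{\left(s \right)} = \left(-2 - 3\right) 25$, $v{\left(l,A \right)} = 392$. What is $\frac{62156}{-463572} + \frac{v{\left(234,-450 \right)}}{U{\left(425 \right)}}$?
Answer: $- \frac{47372431}{14486625} \approx -3.2701$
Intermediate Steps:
$U{\left(s \right)} = -125$ ($U{\left(s \right)} = \left(-2 - 3\right) 25 = \left(-5\right) 25 = -125$)
$\frac{62156}{-463572} + \frac{v{\left(234,-450 \right)}}{U{\left(425 \right)}} = \frac{62156}{-463572} + \frac{392}{-125} = 62156 \left(- \frac{1}{463572}\right) + 392 \left(- \frac{1}{125}\right) = - \frac{15539}{115893} - \frac{392}{125} = - \frac{47372431}{14486625}$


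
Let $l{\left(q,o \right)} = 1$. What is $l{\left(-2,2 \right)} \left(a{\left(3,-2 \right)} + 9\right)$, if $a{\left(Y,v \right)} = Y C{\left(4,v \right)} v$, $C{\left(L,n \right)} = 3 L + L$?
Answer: $-87$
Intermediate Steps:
$C{\left(L,n \right)} = 4 L$
$a{\left(Y,v \right)} = 16 Y v$ ($a{\left(Y,v \right)} = Y 4 \cdot 4 v = Y 16 v = 16 Y v$)
$l{\left(-2,2 \right)} \left(a{\left(3,-2 \right)} + 9\right) = 1 \left(16 \cdot 3 \left(-2\right) + 9\right) = 1 \left(-96 + 9\right) = 1 \left(-87\right) = -87$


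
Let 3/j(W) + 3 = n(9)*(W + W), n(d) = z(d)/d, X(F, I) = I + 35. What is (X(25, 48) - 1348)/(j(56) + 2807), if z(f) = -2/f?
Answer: -590755/1310626 ≈ -0.45074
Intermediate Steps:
X(F, I) = 35 + I
n(d) = -2/d**2 (n(d) = (-2/d)/d = -2/d**2)
j(W) = 3/(-3 - 4*W/81) (j(W) = 3/(-3 + (-2/9**2)*(W + W)) = 3/(-3 + (-2*1/81)*(2*W)) = 3/(-3 - 4*W/81))
(X(25, 48) - 1348)/(j(56) + 2807) = ((35 + 48) - 1348)/(243/(-243 - 4*56) + 2807) = (83 - 1348)/(243/(-243 - 224) + 2807) = -1265/(243/(-467) + 2807) = -1265/(243*(-1/467) + 2807) = -1265/(-243/467 + 2807) = -1265/1310626/467 = -1265*467/1310626 = -590755/1310626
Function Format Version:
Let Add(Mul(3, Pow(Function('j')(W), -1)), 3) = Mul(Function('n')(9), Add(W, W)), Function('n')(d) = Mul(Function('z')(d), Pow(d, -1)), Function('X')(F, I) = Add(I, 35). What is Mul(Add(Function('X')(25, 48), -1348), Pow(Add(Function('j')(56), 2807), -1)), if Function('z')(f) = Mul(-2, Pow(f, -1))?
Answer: Rational(-590755, 1310626) ≈ -0.45074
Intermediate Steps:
Function('X')(F, I) = Add(35, I)
Function('n')(d) = Mul(-2, Pow(d, -2)) (Function('n')(d) = Mul(Mul(-2, Pow(d, -1)), Pow(d, -1)) = Mul(-2, Pow(d, -2)))
Function('j')(W) = Mul(3, Pow(Add(-3, Mul(Rational(-4, 81), W)), -1)) (Function('j')(W) = Mul(3, Pow(Add(-3, Mul(Mul(-2, Pow(9, -2)), Add(W, W))), -1)) = Mul(3, Pow(Add(-3, Mul(Mul(-2, Rational(1, 81)), Mul(2, W))), -1)) = Mul(3, Pow(Add(-3, Mul(Rational(-2, 81), Mul(2, W))), -1)) = Mul(3, Pow(Add(-3, Mul(Rational(-4, 81), W)), -1)))
Mul(Add(Function('X')(25, 48), -1348), Pow(Add(Function('j')(56), 2807), -1)) = Mul(Add(Add(35, 48), -1348), Pow(Add(Mul(243, Pow(Add(-243, Mul(-4, 56)), -1)), 2807), -1)) = Mul(Add(83, -1348), Pow(Add(Mul(243, Pow(Add(-243, -224), -1)), 2807), -1)) = Mul(-1265, Pow(Add(Mul(243, Pow(-467, -1)), 2807), -1)) = Mul(-1265, Pow(Add(Mul(243, Rational(-1, 467)), 2807), -1)) = Mul(-1265, Pow(Add(Rational(-243, 467), 2807), -1)) = Mul(-1265, Pow(Rational(1310626, 467), -1)) = Mul(-1265, Rational(467, 1310626)) = Rational(-590755, 1310626)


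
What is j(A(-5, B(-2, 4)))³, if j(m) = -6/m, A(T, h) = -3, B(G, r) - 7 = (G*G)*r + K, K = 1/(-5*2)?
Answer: 8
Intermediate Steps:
K = -⅒ (K = 1/(-10) = -⅒ ≈ -0.10000)
B(G, r) = 69/10 + r*G² (B(G, r) = 7 + ((G*G)*r - ⅒) = 7 + (G²*r - ⅒) = 7 + (r*G² - ⅒) = 7 + (-⅒ + r*G²) = 69/10 + r*G²)
j(A(-5, B(-2, 4)))³ = (-6/(-3))³ = (-6*(-⅓))³ = 2³ = 8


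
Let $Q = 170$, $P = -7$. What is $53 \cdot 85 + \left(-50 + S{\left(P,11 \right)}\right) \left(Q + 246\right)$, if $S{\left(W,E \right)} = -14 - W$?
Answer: $-19207$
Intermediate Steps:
$53 \cdot 85 + \left(-50 + S{\left(P,11 \right)}\right) \left(Q + 246\right) = 53 \cdot 85 + \left(-50 - 7\right) \left(170 + 246\right) = 4505 + \left(-50 + \left(-14 + 7\right)\right) 416 = 4505 + \left(-50 - 7\right) 416 = 4505 - 23712 = -19207$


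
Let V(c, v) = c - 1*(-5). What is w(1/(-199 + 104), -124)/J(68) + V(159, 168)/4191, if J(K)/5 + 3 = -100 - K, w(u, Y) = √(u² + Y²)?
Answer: 164/4191 - √138768401/81225 ≈ -0.10590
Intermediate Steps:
V(c, v) = 5 + c (V(c, v) = c + 5 = 5 + c)
w(u, Y) = √(Y² + u²)
J(K) = -515 - 5*K (J(K) = -15 + 5*(-100 - K) = -15 + (-500 - 5*K) = -515 - 5*K)
w(1/(-199 + 104), -124)/J(68) + V(159, 168)/4191 = √((-124)² + (1/(-199 + 104))²)/(-515 - 5*68) + (5 + 159)/4191 = √(15376 + (1/(-95))²)/(-515 - 340) + 164*(1/4191) = √(15376 + (-1/95)²)/(-855) + 164/4191 = √(15376 + 1/9025)*(-1/855) + 164/4191 = √(138768401/9025)*(-1/855) + 164/4191 = (√138768401/95)*(-1/855) + 164/4191 = -√138768401/81225 + 164/4191 = 164/4191 - √138768401/81225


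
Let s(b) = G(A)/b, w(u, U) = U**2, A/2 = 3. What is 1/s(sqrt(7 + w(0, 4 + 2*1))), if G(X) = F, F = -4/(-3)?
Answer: 3*sqrt(43)/4 ≈ 4.9181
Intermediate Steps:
A = 6 (A = 2*3 = 6)
F = 4/3 (F = -4*(-1/3) = 4/3 ≈ 1.3333)
G(X) = 4/3
s(b) = 4/(3*b)
1/s(sqrt(7 + w(0, 4 + 2*1))) = 1/(4/(3*(sqrt(7 + (4 + 2*1)**2)))) = 1/(4/(3*(sqrt(7 + (4 + 2)**2)))) = 1/(4/(3*(sqrt(7 + 6**2)))) = 1/(4/(3*(sqrt(7 + 36)))) = 1/(4/(3*(sqrt(43)))) = 1/(4*(sqrt(43)/43)/3) = 1/(4*sqrt(43)/129) = 3*sqrt(43)/4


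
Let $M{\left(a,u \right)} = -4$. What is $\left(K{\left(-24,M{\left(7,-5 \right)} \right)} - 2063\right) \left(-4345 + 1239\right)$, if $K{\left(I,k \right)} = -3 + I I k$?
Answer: $13573220$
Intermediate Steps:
$K{\left(I,k \right)} = -3 + k I^{2}$
$\left(K{\left(-24,M{\left(7,-5 \right)} \right)} - 2063\right) \left(-4345 + 1239\right) = \left(\left(-3 - 4 \left(-24\right)^{2}\right) - 2063\right) \left(-4345 + 1239\right) = \left(\left(-3 - 2304\right) - 2063\right) \left(-3106\right) = \left(-2307 - 2063\right) \left(-3106\right) = \left(-4370\right) \left(-3106\right) = 13573220$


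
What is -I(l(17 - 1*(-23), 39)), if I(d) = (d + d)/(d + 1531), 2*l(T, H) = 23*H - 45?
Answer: -852/1957 ≈ -0.43536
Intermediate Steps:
l(T, H) = -45/2 + 23*H/2 (l(T, H) = (23*H - 45)/2 = (-45 + 23*H)/2 = -45/2 + 23*H/2)
I(d) = 2*d/(1531 + d) (I(d) = (2*d)/(1531 + d) = 2*d/(1531 + d))
-I(l(17 - 1*(-23), 39)) = -2*(-45/2 + (23/2)*39)/(1531 + (-45/2 + (23/2)*39)) = -2*(-45/2 + 897/2)/(1531 + (-45/2 + 897/2)) = -2*426/(1531 + 426) = -2*426/1957 = -1*852/1957 = -852/1957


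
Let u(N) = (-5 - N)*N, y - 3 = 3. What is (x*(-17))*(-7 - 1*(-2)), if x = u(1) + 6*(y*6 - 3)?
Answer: 16320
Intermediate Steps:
y = 6 (y = 3 + 3 = 6)
u(N) = N*(-5 - N)
x = 192 (x = -1*1*(5 + 1) + 6*(6*6 - 3) = -1*1*6 + 6*(36 - 3) = -6 + 6*33 = -6 + 198 = 192)
(x*(-17))*(-7 - 1*(-2)) = (192*(-17))*(-7 - 1*(-2)) = -3264*(-7 + 2) = -3264*(-5) = 16320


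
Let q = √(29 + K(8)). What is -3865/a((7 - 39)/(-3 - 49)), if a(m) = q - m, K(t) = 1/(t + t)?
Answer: -6431360/77561 - 2612740*√465/77561 ≈ -809.33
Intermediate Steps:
K(t) = 1/(2*t)
q = √465/4 (q = √(29 + (½)/8) = √(29 + (½)*(⅛)) = √(29 + 1/16) = √(465/16) = √465/4 ≈ 5.3910)
a(m) = -m + √465/4 (a(m) = √465/4 - m = -m + √465/4)
-3865/a((7 - 39)/(-3 - 49)) = -3865/(-(7 - 39)/(-3 - 49) + √465/4) = -3865/(-(-32)/(-52) + √465/4) = -3865/(-(-32)*(-1)/52 + √465/4) = -3865/(-1*8/13 + √465/4) = -3865/(-8/13 + √465/4)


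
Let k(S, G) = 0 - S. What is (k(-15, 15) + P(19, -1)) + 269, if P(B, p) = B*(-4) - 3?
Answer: 205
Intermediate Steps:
k(S, G) = -S
P(B, p) = -3 - 4*B (P(B, p) = -4*B - 3 = -3 - 4*B)
(k(-15, 15) + P(19, -1)) + 269 = (-1*(-15) + (-3 - 4*19)) + 269 = (15 + (-3 - 76)) + 269 = (15 - 79) + 269 = -64 + 269 = 205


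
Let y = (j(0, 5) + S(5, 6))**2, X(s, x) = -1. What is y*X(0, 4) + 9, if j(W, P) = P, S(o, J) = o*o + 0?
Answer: -891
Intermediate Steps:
S(o, J) = o**2 (S(o, J) = o**2 + 0 = o**2)
y = 900 (y = (5 + 5**2)**2 = (5 + 25)**2 = 30**2 = 900)
y*X(0, 4) + 9 = 900*(-1) + 9 = -900 + 9 = -891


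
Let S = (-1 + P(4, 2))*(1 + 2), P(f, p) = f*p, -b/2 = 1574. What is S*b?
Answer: -66108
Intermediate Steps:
b = -3148 (b = -2*1574 = -3148)
S = 21 (S = (-1 + 4*2)*(1 + 2) = (-1 + 8)*3 = 7*3 = 21)
S*b = 21*(-3148) = -66108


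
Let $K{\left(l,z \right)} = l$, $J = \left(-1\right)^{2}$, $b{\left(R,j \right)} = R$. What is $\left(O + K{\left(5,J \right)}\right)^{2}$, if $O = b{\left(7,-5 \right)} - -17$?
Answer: $841$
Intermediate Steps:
$J = 1$
$O = 24$ ($O = 7 - -17 = 7 + 17 = 24$)
$\left(O + K{\left(5,J \right)}\right)^{2} = \left(24 + 5\right)^{2} = 29^{2} = 841$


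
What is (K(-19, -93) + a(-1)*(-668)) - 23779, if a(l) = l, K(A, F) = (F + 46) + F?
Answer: -23251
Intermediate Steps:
K(A, F) = 46 + 2*F (K(A, F) = (46 + F) + F = 46 + 2*F)
(K(-19, -93) + a(-1)*(-668)) - 23779 = ((46 + 2*(-93)) - 1*(-668)) - 23779 = ((46 - 186) + 668) - 23779 = (-140 + 668) - 23779 = 528 - 23779 = -23251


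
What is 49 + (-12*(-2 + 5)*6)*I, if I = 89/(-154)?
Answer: 13385/77 ≈ 173.83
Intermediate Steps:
I = -89/154 (I = 89*(-1/154) = -89/154 ≈ -0.57792)
49 + (-12*(-2 + 5)*6)*I = 49 + (-12*(-2 + 5)*6)*(-89/154) = 49 + (-12*3*6)*(-89/154) = 49 + (-4*9*6)*(-89/154) = 49 - 36*6*(-89/154) = 49 - 216*(-89/154) = 49 + 9612/77 = 13385/77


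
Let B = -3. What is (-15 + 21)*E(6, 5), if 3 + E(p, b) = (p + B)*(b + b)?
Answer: 162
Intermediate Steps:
E(p, b) = -3 + 2*b*(-3 + p) (E(p, b) = -3 + (p - 3)*(b + b) = -3 + (-3 + p)*(2*b) = -3 + 2*b*(-3 + p))
(-15 + 21)*E(6, 5) = (-15 + 21)*(-3 - 6*5 + 2*5*6) = 6*(-3 - 30 + 60) = 6*27 = 162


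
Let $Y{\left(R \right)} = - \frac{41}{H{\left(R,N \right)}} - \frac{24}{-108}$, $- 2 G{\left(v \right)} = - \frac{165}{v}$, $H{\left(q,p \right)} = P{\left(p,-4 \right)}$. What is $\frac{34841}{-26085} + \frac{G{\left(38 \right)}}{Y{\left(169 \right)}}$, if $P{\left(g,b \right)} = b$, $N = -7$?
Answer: $- \frac{210829858}{186846855} \approx -1.1284$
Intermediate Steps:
$H{\left(q,p \right)} = -4$
$G{\left(v \right)} = \frac{165}{2 v}$ ($G{\left(v \right)} = - \frac{\left(-165\right) \frac{1}{v}}{2} = \frac{165}{2 v}$)
$Y{\left(R \right)} = \frac{377}{36}$ ($Y{\left(R \right)} = - \frac{41}{-4} - \frac{24}{-108} = \left(-41\right) \left(- \frac{1}{4}\right) - - \frac{2}{9} = \frac{41}{4} + \frac{2}{9} = \frac{377}{36}$)
$\frac{34841}{-26085} + \frac{G{\left(38 \right)}}{Y{\left(169 \right)}} = \frac{34841}{-26085} + \frac{\frac{165}{2} \cdot \frac{1}{38}}{\frac{377}{36}} = 34841 \left(- \frac{1}{26085}\right) + \frac{165}{2} \cdot \frac{1}{38} \cdot \frac{36}{377} = - \frac{34841}{26085} + \frac{165}{76} \cdot \frac{36}{377} = - \frac{34841}{26085} + \frac{1485}{7163} = - \frac{210829858}{186846855}$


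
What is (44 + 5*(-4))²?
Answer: 576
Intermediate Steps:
(44 + 5*(-4))² = (44 - 20)² = 24² = 576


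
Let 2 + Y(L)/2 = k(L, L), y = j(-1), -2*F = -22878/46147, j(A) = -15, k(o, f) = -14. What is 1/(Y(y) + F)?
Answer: -46147/1465265 ≈ -0.031494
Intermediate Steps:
F = 11439/46147 (F = -(-11439)/46147 = -1/2*(-22878/46147) = 11439/46147 ≈ 0.24788)
y = -15
Y(L) = -32 (Y(L) = -4 + 2*(-14) = -4 - 28 = -32)
1/(Y(y) + F) = 1/(-32 + 11439/46147) = 1/(-1465265/46147) = -46147/1465265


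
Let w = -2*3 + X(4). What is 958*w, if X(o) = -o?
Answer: -9580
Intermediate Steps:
w = -10 (w = -2*3 - 1*4 = -6 - 4 = -10)
958*w = 958*(-10) = -9580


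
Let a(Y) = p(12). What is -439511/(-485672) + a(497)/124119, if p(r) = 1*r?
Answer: 18185831291/20093707656 ≈ 0.90505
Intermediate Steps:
p(r) = r
a(Y) = 12
-439511/(-485672) + a(497)/124119 = -439511/(-485672) + 12/124119 = -439511*(-1/485672) + 12*(1/124119) = 439511/485672 + 4/41373 = 18185831291/20093707656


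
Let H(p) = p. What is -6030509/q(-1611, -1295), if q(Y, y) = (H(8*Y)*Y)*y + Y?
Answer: 6030509/26887527171 ≈ 0.00022429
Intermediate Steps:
q(Y, y) = Y + 8*y*Y² (q(Y, y) = ((8*Y)*Y)*y + Y = (8*Y²)*y + Y = 8*y*Y² + Y = Y + 8*y*Y²)
-6030509/q(-1611, -1295) = -6030509*(-1/(1611*(1 + 8*(-1611)*(-1295)))) = -6030509*(-1/(1611*(1 + 16689960))) = -6030509/((-1611*16689961)) = -6030509/(-26887527171) = -6030509*(-1/26887527171) = 6030509/26887527171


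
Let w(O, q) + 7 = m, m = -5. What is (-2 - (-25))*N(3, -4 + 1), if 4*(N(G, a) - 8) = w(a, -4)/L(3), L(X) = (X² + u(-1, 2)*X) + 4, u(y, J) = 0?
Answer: 2323/13 ≈ 178.69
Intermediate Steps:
w(O, q) = -12 (w(O, q) = -7 - 5 = -12)
L(X) = 4 + X² (L(X) = (X² + 0*X) + 4 = (X² + 0) + 4 = X² + 4 = 4 + X²)
N(G, a) = 101/13 (N(G, a) = 8 + (-12/(4 + 3²))/4 = 8 + (-12/(4 + 9))/4 = 8 + (-12/13)/4 = 8 + (-12*1/13)/4 = 8 + (¼)*(-12/13) = 8 - 3/13 = 101/13)
(-2 - (-25))*N(3, -4 + 1) = (-2 - (-25))*(101/13) = (-2 - 5*(-5))*(101/13) = (-2 + 25)*(101/13) = 23*(101/13) = 2323/13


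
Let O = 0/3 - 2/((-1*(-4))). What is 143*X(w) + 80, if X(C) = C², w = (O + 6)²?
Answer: 2094943/16 ≈ 1.3093e+5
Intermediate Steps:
O = -½ (O = 0*(⅓) - 2/4 = 0 - 2*¼ = 0 - ½ = -½ ≈ -0.50000)
w = 121/4 (w = (-½ + 6)² = (11/2)² = 121/4 ≈ 30.250)
143*X(w) + 80 = 143*(121/4)² + 80 = 143*(14641/16) + 80 = 2093663/16 + 80 = 2094943/16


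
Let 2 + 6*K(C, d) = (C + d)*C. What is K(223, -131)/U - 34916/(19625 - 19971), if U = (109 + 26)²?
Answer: 318763537/3152925 ≈ 101.10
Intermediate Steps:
K(C, d) = -⅓ + C*(C + d)/6 (K(C, d) = -⅓ + ((C + d)*C)/6 = -⅓ + (C*(C + d))/6 = -⅓ + C*(C + d)/6)
U = 18225 (U = 135² = 18225)
K(223, -131)/U - 34916/(19625 - 19971) = (-⅓ + (⅙)*223² + (⅙)*223*(-131))/18225 - 34916/(19625 - 19971) = (-⅓ + (⅙)*49729 - 29213/6)*(1/18225) - 34916/(-346) = (-⅓ + 49729/6 - 29213/6)*(1/18225) - 34916*(-1/346) = 3419*(1/18225) + 17458/173 = 3419/18225 + 17458/173 = 318763537/3152925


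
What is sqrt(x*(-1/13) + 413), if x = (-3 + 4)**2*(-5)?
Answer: sqrt(69862)/13 ≈ 20.332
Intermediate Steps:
x = -5 (x = 1**2*(-5) = 1*(-5) = -5)
sqrt(x*(-1/13) + 413) = sqrt(-(-5)/13 + 413) = sqrt(-5*(-1/13) + 413) = sqrt(5/13 + 413) = sqrt(5374/13) = sqrt(69862)/13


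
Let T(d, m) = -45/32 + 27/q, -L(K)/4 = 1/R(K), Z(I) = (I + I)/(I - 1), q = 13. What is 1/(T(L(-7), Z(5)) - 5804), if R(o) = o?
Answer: -416/2414185 ≈ -0.00017231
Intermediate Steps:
Z(I) = 2*I/(-1 + I) (Z(I) = (2*I)/(-1 + I) = 2*I/(-1 + I))
L(K) = -4/K
T(d, m) = 279/416 (T(d, m) = -45/32 + 27/13 = 279/416)
1/(T(L(-7), Z(5)) - 5804) = 1/(279/416 - 5804) = 1/(-2414185/416) = -416/2414185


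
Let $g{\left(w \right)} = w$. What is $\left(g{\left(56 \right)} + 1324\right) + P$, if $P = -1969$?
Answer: $-589$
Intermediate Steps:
$\left(g{\left(56 \right)} + 1324\right) + P = \left(56 + 1324\right) - 1969 = 1380 - 1969 = -589$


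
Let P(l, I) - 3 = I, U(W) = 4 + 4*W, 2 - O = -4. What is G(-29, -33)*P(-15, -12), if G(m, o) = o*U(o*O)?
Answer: -234036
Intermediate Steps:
O = 6 (O = 2 - 1*(-4) = 2 + 4 = 6)
P(l, I) = 3 + I
G(m, o) = o*(4 + 24*o) (G(m, o) = o*(4 + 4*(o*6)) = o*(4 + 4*(6*o)) = o*(4 + 24*o))
G(-29, -33)*P(-15, -12) = (4*(-33)*(1 + 6*(-33)))*(3 - 12) = (4*(-33)*(1 - 198))*(-9) = (4*(-33)*(-197))*(-9) = 26004*(-9) = -234036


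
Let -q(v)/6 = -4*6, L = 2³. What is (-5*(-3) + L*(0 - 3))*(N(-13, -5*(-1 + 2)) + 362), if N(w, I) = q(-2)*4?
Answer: -8442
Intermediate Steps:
L = 8
q(v) = 144 (q(v) = -(-24)*6 = -6*(-24) = 144)
N(w, I) = 576 (N(w, I) = 144*4 = 576)
(-5*(-3) + L*(0 - 3))*(N(-13, -5*(-1 + 2)) + 362) = (-5*(-3) + 8*(0 - 3))*(576 + 362) = (15 + 8*(-3))*938 = (15 - 24)*938 = -9*938 = -8442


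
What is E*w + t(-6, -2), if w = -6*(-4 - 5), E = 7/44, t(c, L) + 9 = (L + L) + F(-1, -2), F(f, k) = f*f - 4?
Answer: -163/22 ≈ -7.4091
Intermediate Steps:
F(f, k) = -4 + f**2 (F(f, k) = f**2 - 4 = -4 + f**2)
t(c, L) = -12 + 2*L (t(c, L) = -9 + ((L + L) + (-4 + (-1)**2)) = -9 + (2*L + (-4 + 1)) = -9 + (2*L - 3) = -9 + (-3 + 2*L) = -12 + 2*L)
E = 7/44 (E = 7*(1/44) = 7/44 ≈ 0.15909)
w = 54 (w = -6*(-9) = 54)
E*w + t(-6, -2) = (7/44)*54 + (-12 + 2*(-2)) = 189/22 + (-12 - 4) = 189/22 - 16 = -163/22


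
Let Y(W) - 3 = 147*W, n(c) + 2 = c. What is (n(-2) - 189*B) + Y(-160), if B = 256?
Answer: -71905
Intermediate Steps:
n(c) = -2 + c
Y(W) = 3 + 147*W
(n(-2) - 189*B) + Y(-160) = ((-2 - 2) - 189*256) + (3 + 147*(-160)) = (-4 - 48384) + (3 - 23520) = -48388 - 23517 = -71905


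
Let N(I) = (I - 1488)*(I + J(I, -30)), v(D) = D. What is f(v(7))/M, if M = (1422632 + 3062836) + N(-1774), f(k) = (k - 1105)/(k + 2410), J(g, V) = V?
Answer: -549/12532285186 ≈ -4.3807e-8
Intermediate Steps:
N(I) = (-1488 + I)*(-30 + I) (N(I) = (I - 1488)*(I - 30) = (-1488 + I)*(-30 + I))
f(k) = (-1105 + k)/(2410 + k)
M = 10370116 (M = (1422632 + 3062836) + (44640 + (-1774)² - 1518*(-1774)) = 4485468 + (44640 + 3147076 + 2692932) = 4485468 + 5884648 = 10370116)
f(v(7))/M = ((-1105 + 7)/(2410 + 7))/10370116 = (-1098/2417)*(1/10370116) = ((1/2417)*(-1098))*(1/10370116) = -1098/2417*1/10370116 = -549/12532285186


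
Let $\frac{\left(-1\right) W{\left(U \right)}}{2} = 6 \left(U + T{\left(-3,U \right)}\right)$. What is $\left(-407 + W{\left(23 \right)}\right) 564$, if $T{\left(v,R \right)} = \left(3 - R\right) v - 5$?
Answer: $-757452$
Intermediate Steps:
$T{\left(v,R \right)} = -5 + v \left(3 - R\right)$ ($T{\left(v,R \right)} = v \left(3 - R\right) - 5 = -5 + v \left(3 - R\right)$)
$W{\left(U \right)} = 168 - 48 U$ ($W{\left(U \right)} = - 2 \cdot 6 \left(U - \left(14 + U \left(-3\right)\right)\right) = - 2 \cdot 6 \left(U - \left(14 - 3 U\right)\right) = - 2 \cdot 6 \left(U + \left(-14 + 3 U\right)\right) = - 2 \cdot 6 \left(-14 + 4 U\right) = - 2 \left(-84 + 24 U\right) = 168 - 48 U$)
$\left(-407 + W{\left(23 \right)}\right) 564 = \left(-407 + \left(168 - 1104\right)\right) 564 = \left(-407 - 936\right) 564 = \left(-1343\right) 564 = -757452$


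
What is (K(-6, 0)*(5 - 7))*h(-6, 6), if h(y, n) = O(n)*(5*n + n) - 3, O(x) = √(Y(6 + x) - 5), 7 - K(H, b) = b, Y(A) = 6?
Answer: -462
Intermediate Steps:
K(H, b) = 7 - b
O(x) = 1 (O(x) = √(6 - 5) = √1 = 1)
h(y, n) = -3 + 6*n (h(y, n) = 1*(5*n + n) - 3 = 1*(6*n) - 3 = 6*n - 3 = -3 + 6*n)
(K(-6, 0)*(5 - 7))*h(-6, 6) = ((7 - 1*0)*(5 - 7))*(-3 + 6*6) = ((7 + 0)*(-2))*(-3 + 36) = (7*(-2))*33 = -14*33 = -462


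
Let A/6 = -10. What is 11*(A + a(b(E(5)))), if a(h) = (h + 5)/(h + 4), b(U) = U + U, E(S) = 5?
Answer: -9075/14 ≈ -648.21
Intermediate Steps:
b(U) = 2*U
A = -60 (A = 6*(-10) = -60)
a(h) = (5 + h)/(4 + h)
11*(A + a(b(E(5)))) = 11*(-60 + (5 + 2*5)/(4 + 2*5)) = 11*(-60 + (5 + 10)/(4 + 10)) = 11*(-60 + 15/14) = 11*(-825/14) = -9075/14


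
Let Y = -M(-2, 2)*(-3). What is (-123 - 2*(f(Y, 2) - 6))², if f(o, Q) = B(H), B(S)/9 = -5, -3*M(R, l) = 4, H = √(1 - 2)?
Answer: 441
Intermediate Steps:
H = I (H = √(-1) = I ≈ 1.0*I)
M(R, l) = -4/3 (M(R, l) = -⅓*4 = -4/3)
B(S) = -45 (B(S) = 9*(-5) = -45)
Y = -4 (Y = -1*(-4/3)*(-3) = (4/3)*(-3) = -4)
f(o, Q) = -45
(-123 - 2*(f(Y, 2) - 6))² = (-123 - 2*(-45 - 6))² = (-123 - 2*(-51))² = (-123 + 102)² = (-21)² = 441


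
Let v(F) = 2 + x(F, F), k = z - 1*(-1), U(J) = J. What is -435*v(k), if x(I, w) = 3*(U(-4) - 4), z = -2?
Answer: 9570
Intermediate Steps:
x(I, w) = -24 (x(I, w) = 3*(-4 - 4) = 3*(-8) = -24)
k = -1 (k = -2 - 1*(-1) = -2 + 1 = -1)
v(F) = -22 (v(F) = 2 - 24 = -22)
-435*v(k) = -435*(-22) = 9570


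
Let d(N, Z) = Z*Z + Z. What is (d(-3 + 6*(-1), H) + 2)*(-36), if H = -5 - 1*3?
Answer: -2088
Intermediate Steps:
H = -8 (H = -5 - 3 = -8)
d(N, Z) = Z + Z² (d(N, Z) = Z² + Z = Z + Z²)
(d(-3 + 6*(-1), H) + 2)*(-36) = (-8*(1 - 8) + 2)*(-36) = (-8*(-7) + 2)*(-36) = (56 + 2)*(-36) = 58*(-36) = -2088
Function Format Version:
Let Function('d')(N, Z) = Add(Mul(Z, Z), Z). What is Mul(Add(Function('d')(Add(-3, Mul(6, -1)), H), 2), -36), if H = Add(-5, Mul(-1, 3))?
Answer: -2088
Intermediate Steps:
H = -8 (H = Add(-5, -3) = -8)
Function('d')(N, Z) = Add(Z, Pow(Z, 2)) (Function('d')(N, Z) = Add(Pow(Z, 2), Z) = Add(Z, Pow(Z, 2)))
Mul(Add(Function('d')(Add(-3, Mul(6, -1)), H), 2), -36) = Mul(Add(Mul(-8, Add(1, -8)), 2), -36) = Mul(Add(Mul(-8, -7), 2), -36) = Mul(Add(56, 2), -36) = Mul(58, -36) = -2088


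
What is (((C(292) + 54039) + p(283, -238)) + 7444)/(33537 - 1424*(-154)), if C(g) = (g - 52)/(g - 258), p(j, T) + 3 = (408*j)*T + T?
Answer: -466126110/4298161 ≈ -108.45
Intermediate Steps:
p(j, T) = -3 + T + 408*T*j (p(j, T) = -3 + ((408*j)*T + T) = -3 + (408*T*j + T) = -3 + (T + 408*T*j) = -3 + T + 408*T*j)
C(g) = (-52 + g)/(-258 + g)
(((C(292) + 54039) + p(283, -238)) + 7444)/(33537 - 1424*(-154)) = ((((-52 + 292)/(-258 + 292) + 54039) + (-3 - 238 + 408*(-238)*283)) + 7444)/(33537 - 1424*(-154)) = (((240/34 + 54039) + (-3 - 238 - 27480432)) + 7444)/(33537 + 219296) = ((((1/34)*240 + 54039) - 27480673) + 7444)/252833 = (((120/17 + 54039) - 27480673) + 7444)*(1/252833) = ((918783/17 - 27480673) + 7444)*(1/252833) = (-466252658/17 + 7444)*(1/252833) = -466126110/17*1/252833 = -466126110/4298161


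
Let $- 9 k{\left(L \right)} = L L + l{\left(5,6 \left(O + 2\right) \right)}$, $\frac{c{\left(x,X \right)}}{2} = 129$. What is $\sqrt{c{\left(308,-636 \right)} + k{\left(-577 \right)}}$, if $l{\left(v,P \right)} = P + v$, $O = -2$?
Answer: $\frac{2 i \sqrt{82653}}{3} \approx 191.66 i$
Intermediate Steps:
$c{\left(x,X \right)} = 258$ ($c{\left(x,X \right)} = 2 \cdot 129 = 258$)
$k{\left(L \right)} = - \frac{5}{9} - \frac{L^{2}}{9}$ ($k{\left(L \right)} = - \frac{L L + \left(6 \left(-2 + 2\right) + 5\right)}{9} = - \frac{L^{2} + \left(6 \cdot 0 + 5\right)}{9} = - \frac{L^{2} + \left(0 + 5\right)}{9} = - \frac{L^{2} + 5}{9} = - \frac{5 + L^{2}}{9} = - \frac{5}{9} - \frac{L^{2}}{9}$)
$\sqrt{c{\left(308,-636 \right)} + k{\left(-577 \right)}} = \sqrt{258 - \left(\frac{5}{9} + \frac{\left(-577\right)^{2}}{9}\right)} = \sqrt{258 - \frac{110978}{3}} = \sqrt{- \frac{110204}{3}} = \frac{2 i \sqrt{82653}}{3}$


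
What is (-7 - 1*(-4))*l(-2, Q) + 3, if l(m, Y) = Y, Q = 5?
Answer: -12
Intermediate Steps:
(-7 - 1*(-4))*l(-2, Q) + 3 = (-7 - 1*(-4))*5 + 3 = (-7 + 4)*5 + 3 = -3*5 + 3 = -15 + 3 = -12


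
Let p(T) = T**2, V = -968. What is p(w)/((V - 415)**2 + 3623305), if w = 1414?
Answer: 999698/2767997 ≈ 0.36116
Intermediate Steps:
p(w)/((V - 415)**2 + 3623305) = 1414**2/((-968 - 415)**2 + 3623305) = 1999396/((-1383)**2 + 3623305) = 1999396/(1912689 + 3623305) = 1999396/5535994 = 1999396*(1/5535994) = 999698/2767997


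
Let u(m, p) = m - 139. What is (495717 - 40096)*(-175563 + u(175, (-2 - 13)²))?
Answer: -79973787267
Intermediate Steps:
u(m, p) = -139 + m
(495717 - 40096)*(-175563 + u(175, (-2 - 13)²)) = (495717 - 40096)*(-175563 + (-139 + 175)) = 455621*(-175563 + 36) = 455621*(-175527) = -79973787267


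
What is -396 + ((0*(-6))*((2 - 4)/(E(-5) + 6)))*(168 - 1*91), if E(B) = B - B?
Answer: -396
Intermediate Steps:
E(B) = 0
-396 + ((0*(-6))*((2 - 4)/(E(-5) + 6)))*(168 - 1*91) = -396 + ((0*(-6))*((2 - 4)/(0 + 6)))*(168 - 1*91) = -396 + (0*(-2/6))*(168 - 91) = -396 + (0*(-2*⅙))*77 = -396 + (0*(-⅓))*77 = -396 + 0*77 = -396 + 0 = -396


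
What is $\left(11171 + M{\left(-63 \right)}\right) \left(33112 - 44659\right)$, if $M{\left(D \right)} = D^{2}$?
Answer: $-174821580$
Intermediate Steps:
$\left(11171 + M{\left(-63 \right)}\right) \left(33112 - 44659\right) = \left(11171 + \left(-63\right)^{2}\right) \left(33112 - 44659\right) = \left(11171 + 3969\right) \left(-11547\right) = 15140 \left(-11547\right) = -174821580$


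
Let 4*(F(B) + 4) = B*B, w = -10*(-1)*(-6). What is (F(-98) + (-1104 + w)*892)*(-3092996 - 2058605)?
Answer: 5336497111491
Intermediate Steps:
w = -60 (w = 10*(-6) = -60)
F(B) = -4 + B**2/4 (F(B) = -4 + (B*B)/4 = -4 + B**2/4)
(F(-98) + (-1104 + w)*892)*(-3092996 - 2058605) = ((-4 + (1/4)*(-98)**2) + (-1104 - 60)*892)*(-3092996 - 2058605) = ((-4 + (1/4)*9604) - 1164*892)*(-5151601) = ((-4 + 2401) - 1038288)*(-5151601) = (2397 - 1038288)*(-5151601) = -1035891*(-5151601) = 5336497111491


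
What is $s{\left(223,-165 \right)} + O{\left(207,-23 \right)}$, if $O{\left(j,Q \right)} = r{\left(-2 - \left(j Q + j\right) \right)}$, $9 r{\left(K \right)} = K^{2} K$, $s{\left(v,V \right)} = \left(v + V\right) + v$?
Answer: $\frac{94320647137}{9} \approx 1.048 \cdot 10^{10}$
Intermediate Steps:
$s{\left(v,V \right)} = V + 2 v$ ($s{\left(v,V \right)} = \left(V + v\right) + v = V + 2 v$)
$r{\left(K \right)} = \frac{K^{3}}{9}$ ($r{\left(K \right)} = \frac{K^{2} K}{9} = \frac{K^{3}}{9}$)
$O{\left(j,Q \right)} = \frac{\left(-2 - j - Q j\right)^{3}}{9}$ ($O{\left(j,Q \right)} = \frac{\left(-2 - \left(j Q + j\right)\right)^{3}}{9} = \frac{\left(-2 - \left(Q j + j\right)\right)^{3}}{9} = \frac{\left(-2 - \left(j + Q j\right)\right)^{3}}{9} = \frac{\left(-2 - j - Q j\right)^{3}}{9}$)
$s{\left(223,-165 \right)} + O{\left(207,-23 \right)} = \left(-165 + 2 \cdot 223\right) - \frac{\left(2 + 207 - 4761\right)^{3}}{9} = \left(-165 + 446\right) - \frac{\left(2 + 207 - 4761\right)^{3}}{9} = 281 - \frac{\left(-4552\right)^{3}}{9} = 281 - - \frac{94320644608}{9} = 281 + \frac{94320644608}{9} = \frac{94320647137}{9}$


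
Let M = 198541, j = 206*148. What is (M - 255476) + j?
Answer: -26447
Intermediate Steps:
j = 30488
(M - 255476) + j = (198541 - 255476) + 30488 = -56935 + 30488 = -26447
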